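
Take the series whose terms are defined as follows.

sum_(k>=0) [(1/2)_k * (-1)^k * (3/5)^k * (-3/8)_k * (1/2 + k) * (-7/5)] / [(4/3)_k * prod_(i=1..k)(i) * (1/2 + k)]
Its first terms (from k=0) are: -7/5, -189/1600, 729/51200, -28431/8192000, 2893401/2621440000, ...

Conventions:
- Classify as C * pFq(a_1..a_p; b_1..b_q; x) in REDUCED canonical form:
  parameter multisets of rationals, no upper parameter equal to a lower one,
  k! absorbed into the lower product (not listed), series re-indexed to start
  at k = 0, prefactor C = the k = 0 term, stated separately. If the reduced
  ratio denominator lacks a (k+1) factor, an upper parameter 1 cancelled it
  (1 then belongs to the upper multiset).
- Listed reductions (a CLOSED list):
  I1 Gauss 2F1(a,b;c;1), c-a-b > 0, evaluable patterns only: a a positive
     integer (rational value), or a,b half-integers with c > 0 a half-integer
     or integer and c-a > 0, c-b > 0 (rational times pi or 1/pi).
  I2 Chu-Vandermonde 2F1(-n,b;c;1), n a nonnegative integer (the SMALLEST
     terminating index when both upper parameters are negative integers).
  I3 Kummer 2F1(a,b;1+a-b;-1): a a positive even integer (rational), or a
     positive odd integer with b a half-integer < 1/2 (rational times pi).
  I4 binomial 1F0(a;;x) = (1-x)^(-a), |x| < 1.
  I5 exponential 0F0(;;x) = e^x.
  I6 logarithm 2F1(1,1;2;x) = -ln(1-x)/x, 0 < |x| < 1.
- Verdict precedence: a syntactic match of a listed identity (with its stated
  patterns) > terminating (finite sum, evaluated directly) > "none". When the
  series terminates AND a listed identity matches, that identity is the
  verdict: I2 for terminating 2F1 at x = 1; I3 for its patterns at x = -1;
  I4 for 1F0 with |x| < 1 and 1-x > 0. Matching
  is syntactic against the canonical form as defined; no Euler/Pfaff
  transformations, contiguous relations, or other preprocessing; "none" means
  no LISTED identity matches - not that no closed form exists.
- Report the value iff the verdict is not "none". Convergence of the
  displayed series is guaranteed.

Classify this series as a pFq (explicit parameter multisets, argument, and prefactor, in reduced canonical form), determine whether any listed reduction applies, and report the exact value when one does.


Reduced: x = -3/5, 2F1, upper = {-3/8, 1/2}, lower = {4/3}, C = -7/5. Verdict: none (x = -3/5): each listed identity misses the multisets {-3/8, 1/2} ; {4/3}.

Key observation: from the first term -7/5: the (-1)^k factor (C = -7/5, x = -3/5) folds into the argument's sign.
Step ratio: r(k) = (-3/5) * (k-3/8) (k+1/2) / [(k+4/3) (k+1)] - rational in k, leading ratio (-3/5); with t_0 = -7/5, classification follows.


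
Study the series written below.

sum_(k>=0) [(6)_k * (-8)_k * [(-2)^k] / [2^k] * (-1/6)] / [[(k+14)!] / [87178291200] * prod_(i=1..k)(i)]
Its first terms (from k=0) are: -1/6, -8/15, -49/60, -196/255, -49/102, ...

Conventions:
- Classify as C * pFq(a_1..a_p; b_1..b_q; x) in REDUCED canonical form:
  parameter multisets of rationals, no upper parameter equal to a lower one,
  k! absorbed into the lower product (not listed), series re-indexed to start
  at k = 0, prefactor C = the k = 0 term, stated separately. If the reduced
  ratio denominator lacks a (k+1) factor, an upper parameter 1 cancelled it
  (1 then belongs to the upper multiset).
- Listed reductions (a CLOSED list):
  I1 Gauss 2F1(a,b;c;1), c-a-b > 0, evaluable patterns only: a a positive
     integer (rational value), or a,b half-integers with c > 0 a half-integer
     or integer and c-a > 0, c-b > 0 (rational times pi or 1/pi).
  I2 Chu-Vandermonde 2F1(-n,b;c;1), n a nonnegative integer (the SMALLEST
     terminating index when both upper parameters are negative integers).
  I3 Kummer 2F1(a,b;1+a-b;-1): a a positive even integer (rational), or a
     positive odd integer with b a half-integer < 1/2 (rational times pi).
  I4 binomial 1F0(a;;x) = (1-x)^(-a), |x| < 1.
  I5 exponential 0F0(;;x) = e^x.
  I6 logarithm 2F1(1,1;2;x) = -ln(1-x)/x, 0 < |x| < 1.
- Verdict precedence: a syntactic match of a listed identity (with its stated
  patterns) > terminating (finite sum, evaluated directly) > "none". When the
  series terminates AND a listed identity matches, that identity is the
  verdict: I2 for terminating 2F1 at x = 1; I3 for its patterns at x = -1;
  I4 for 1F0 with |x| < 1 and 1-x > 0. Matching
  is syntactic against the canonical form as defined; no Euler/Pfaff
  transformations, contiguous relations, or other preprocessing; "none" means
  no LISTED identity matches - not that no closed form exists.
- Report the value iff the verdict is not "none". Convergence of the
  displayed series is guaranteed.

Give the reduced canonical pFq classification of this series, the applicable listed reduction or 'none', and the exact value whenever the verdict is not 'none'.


The series (x = -1) is 2F1: upper {-8, 6}, lower {15}, prefactor -1/6. Verdict: Kummer (I3) applies (x = -1; c = 15 equals 1+a-b for upper {-8, 6}: listed pattern). Its exact value is -91/30.

Structural cue: t_0 being -1/6, the two k-th powers (C = -1/6) combine into one argument.
Consecutive-term ratio: r(k) = (-1) * (k-8) (k+6) / [(k+15) (k+1)] - rational in k. x = (-1); t_0 = -1/6; negate the roots.


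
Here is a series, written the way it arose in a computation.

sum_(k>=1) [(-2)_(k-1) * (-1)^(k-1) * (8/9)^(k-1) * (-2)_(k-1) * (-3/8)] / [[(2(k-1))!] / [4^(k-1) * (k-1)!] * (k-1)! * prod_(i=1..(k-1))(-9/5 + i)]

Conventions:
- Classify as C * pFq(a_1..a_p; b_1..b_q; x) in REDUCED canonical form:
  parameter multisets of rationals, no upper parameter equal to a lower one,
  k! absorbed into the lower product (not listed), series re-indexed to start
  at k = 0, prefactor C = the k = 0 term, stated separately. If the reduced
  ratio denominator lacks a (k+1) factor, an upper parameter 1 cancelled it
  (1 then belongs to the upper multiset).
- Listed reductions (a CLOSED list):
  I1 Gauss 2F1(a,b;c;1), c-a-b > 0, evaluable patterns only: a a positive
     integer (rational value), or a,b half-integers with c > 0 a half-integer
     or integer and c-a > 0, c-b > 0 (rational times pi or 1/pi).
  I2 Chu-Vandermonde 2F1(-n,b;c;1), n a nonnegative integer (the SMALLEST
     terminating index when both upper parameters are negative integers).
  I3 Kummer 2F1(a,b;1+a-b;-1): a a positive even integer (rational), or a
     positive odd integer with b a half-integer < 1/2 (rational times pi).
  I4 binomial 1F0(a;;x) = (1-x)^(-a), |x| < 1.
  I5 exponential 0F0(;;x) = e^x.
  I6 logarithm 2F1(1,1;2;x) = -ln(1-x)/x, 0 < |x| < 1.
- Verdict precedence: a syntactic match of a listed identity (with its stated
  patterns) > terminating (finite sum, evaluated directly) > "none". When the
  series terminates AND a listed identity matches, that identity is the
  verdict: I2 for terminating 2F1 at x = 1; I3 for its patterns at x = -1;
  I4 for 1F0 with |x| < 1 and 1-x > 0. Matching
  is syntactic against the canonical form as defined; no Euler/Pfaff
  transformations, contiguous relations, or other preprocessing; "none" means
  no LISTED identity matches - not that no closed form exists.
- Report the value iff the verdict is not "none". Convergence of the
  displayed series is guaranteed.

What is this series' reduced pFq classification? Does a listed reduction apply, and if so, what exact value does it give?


At argument -8/9: a 2F2 with upper {-2, -2}, lower {-4/5, 1/2}, scaled by C = -3/8. Verdict: terminating - upper parameter -2 makes this a finite sum (last index 2), evaluated exactly. Exact value: 797/648.

First insight: t_0 = -3/8 here, and the (-1)^k factor (C = -3/8, x = -8/9) folds into the argument's sign.
Consecutive-term ratio: r(k) = (-8/9) * (k-2) (k-2) / [(k-4/5) (k+1/2) (k+1)] - poly over poly, x = (-8/9) from leading terms; C = -3/8 at k = 0.


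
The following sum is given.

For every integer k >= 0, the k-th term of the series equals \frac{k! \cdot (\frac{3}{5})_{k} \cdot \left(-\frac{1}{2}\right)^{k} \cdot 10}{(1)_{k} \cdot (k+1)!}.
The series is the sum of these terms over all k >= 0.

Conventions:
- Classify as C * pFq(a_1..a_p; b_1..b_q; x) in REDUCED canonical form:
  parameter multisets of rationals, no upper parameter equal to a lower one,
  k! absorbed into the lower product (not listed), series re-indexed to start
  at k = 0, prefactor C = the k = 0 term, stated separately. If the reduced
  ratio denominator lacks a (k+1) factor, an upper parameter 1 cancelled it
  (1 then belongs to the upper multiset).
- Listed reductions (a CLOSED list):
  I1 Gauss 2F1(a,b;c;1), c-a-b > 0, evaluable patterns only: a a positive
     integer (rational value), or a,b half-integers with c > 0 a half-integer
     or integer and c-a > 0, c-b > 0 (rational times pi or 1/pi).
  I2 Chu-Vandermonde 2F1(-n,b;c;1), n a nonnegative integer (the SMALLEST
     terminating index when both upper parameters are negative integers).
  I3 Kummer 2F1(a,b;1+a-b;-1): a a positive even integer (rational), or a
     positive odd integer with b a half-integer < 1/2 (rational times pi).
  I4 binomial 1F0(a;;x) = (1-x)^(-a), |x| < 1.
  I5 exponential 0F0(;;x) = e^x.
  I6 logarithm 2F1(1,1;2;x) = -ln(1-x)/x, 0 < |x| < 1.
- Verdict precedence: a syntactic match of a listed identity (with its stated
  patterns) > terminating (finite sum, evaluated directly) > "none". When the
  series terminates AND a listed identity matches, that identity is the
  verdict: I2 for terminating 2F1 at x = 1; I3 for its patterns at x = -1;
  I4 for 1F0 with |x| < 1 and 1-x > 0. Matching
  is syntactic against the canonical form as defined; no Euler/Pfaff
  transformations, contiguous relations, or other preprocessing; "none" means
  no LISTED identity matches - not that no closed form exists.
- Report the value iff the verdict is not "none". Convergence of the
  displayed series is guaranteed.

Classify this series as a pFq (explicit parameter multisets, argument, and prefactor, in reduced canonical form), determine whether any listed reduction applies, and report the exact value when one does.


Structural cue: x = -\frac{1}{2} and the factorial ratio (C = 10, x = -1/2) (k+a-1)!/(a-1)! is a rising factorial (a)_k.
Ratio: r(k) = -\frac{1}{2} * (k+\frac{3}{5}) (k+1) / [(k+2) (k+1)] - rational in k, leading ratio -\frac{1}{2}; with t_0 = 10, classification follows.

This is 10 * 2F1(\frac{3}{5}, 1; 2; -\frac{1}{2}) in reduced canonical form. Verdict: none. Every listed pattern misses the 2F1 form at -\frac{1}{2}, upper {\frac{3}{5}, 1}.


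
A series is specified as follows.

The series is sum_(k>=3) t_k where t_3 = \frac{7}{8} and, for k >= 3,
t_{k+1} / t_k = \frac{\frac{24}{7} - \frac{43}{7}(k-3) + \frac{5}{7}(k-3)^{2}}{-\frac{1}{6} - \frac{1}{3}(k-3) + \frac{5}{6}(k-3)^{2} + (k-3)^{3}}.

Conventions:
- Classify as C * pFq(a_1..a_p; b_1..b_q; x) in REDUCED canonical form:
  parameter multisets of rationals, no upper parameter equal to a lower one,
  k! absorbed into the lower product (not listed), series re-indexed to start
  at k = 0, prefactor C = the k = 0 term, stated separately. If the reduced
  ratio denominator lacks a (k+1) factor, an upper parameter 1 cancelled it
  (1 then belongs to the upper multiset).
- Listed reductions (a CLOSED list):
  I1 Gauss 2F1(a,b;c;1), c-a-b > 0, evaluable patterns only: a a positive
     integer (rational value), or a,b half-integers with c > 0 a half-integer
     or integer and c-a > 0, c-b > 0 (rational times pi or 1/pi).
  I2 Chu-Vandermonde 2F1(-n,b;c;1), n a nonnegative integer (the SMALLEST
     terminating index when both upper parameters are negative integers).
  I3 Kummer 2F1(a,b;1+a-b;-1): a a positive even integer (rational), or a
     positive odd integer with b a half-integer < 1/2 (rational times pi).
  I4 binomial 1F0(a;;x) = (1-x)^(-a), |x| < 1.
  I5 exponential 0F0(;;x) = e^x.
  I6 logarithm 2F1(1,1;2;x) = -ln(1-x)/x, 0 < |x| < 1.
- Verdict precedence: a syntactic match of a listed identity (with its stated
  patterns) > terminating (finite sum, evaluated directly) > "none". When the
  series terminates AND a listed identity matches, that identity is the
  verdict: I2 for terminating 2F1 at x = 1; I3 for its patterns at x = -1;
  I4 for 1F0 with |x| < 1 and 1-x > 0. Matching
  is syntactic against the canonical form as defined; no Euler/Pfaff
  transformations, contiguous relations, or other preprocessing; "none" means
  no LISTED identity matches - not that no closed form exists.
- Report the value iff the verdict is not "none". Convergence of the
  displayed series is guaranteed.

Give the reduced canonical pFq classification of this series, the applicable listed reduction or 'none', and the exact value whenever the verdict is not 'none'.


x = \frac{5}{7} here; the reduced form reads 2F2, upper {-8, -\frac{3}{5}}, lower {-\frac{1}{2}, \frac{1}{3}}, C = \frac{7}{8}. Verdict: terminating - upper parameter -8 makes this a finite sum (last index 8), evaluated exactly. Hence: -\frac{83980730962081}{40723707224200}.

Key step: x = \frac{5}{7} and the expanded ratio factors over Q; C = 7/8, x = 5/7, roots give parameters.
Consecutive-term ratio: r(k) = \frac{5}{7} * (k-8) (k-\frac{3}{5}) / [(k-\frac{1}{2}) (k+\frac{1}{3}) (k+1)] - poly over poly, x = \frac{5}{7} from leading terms; C = \frac{7}{8} at k = 0.


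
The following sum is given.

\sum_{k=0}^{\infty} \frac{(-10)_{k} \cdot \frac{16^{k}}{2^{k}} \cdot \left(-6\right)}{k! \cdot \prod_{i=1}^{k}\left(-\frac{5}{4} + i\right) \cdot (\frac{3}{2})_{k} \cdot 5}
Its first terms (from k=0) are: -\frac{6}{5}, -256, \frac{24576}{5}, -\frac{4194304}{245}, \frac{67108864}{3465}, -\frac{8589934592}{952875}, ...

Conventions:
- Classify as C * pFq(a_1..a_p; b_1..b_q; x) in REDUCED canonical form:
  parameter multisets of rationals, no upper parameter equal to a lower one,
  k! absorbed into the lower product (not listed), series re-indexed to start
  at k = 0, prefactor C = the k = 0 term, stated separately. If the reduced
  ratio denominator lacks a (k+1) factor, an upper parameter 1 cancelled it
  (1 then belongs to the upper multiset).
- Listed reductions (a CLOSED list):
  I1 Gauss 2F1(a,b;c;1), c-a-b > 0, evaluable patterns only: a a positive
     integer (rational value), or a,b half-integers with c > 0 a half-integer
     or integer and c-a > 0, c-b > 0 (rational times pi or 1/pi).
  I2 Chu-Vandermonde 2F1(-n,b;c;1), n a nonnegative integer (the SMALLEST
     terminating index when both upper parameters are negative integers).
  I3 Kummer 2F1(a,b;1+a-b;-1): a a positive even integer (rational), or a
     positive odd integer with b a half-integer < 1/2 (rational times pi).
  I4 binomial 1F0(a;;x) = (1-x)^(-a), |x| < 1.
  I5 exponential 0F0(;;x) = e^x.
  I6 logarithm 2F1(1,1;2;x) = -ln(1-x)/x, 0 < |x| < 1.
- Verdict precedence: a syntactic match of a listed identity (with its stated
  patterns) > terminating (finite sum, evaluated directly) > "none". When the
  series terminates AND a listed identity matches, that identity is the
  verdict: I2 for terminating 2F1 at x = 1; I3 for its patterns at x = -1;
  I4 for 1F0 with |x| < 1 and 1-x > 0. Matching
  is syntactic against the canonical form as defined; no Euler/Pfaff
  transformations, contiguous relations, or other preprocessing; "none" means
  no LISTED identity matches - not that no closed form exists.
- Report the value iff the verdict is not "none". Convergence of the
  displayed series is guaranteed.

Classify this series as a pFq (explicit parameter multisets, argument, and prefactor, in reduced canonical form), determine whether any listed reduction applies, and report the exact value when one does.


Key step: t_0 being -\frac{6}{5}, the two k-th powers (prefactor -6/5) combine into one argument.
Term ratio: r(k) = 8 * (k-10) / [(k-\frac{1}{4}) (k+\frac{3}{2}) (k+1)] - poly over poly, x = 8 from leading terms; C = -\frac{6}{5} at k = 0.

Prefactor -\frac{6}{5}, argument 8: 1F2 with upper {-10} over lower {-\frac{1}{4}, \frac{3}{2}}. Verdict: terminating - upper parameter -10 makes this a finite sum (last index 10), evaluated exactly. Sum: -\frac{363934630899976758037498}{1016501093048312746875}.


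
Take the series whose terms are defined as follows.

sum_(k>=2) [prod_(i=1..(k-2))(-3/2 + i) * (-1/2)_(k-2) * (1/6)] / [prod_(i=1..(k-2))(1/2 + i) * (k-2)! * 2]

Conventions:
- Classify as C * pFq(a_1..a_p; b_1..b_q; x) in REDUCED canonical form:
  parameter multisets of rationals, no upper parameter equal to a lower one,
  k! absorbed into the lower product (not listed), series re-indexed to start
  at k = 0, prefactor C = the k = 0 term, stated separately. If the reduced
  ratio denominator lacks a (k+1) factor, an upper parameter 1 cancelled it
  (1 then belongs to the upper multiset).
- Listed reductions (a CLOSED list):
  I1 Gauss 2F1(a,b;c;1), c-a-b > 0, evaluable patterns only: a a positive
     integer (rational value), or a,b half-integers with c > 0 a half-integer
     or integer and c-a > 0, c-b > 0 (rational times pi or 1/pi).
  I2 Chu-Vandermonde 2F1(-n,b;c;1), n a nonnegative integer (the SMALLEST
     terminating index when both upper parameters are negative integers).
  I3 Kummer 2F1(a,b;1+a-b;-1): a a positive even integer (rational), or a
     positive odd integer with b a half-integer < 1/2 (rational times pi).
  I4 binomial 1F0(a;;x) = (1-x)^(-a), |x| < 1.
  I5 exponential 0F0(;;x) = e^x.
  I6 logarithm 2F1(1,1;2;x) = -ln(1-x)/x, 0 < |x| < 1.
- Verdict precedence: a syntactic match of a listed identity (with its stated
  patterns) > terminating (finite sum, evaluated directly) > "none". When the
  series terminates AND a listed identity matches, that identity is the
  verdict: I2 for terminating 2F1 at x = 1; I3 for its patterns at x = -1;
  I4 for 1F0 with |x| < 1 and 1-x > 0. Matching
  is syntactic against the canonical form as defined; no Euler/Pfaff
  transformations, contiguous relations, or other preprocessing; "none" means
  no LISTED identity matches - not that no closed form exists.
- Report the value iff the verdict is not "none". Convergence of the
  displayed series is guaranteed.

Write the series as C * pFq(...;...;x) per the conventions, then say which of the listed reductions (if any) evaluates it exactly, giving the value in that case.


x = 1 here; the reduced form reads 2F1, upper {-1/2, -1/2}, lower {3/2}, C = 1/12. Verdict: Gauss's theorem I1 (half-integer case) matches (x = 1; upper {-1/2, -1/2} half-integers, c = 3/2 in the evaluable pattern). Sum: (1/32) * pi.

Key step: t_0 = 1/12 here, and the lower running product (prefactor 1/12) is a rising factorial.
Consecutive-term ratio: r(k) = 1 * (k-1/2) (k-1/2) / [(k+3/2) (k+1)] - rational in k. x = 1; t_0 = 1/12; negate the roots.


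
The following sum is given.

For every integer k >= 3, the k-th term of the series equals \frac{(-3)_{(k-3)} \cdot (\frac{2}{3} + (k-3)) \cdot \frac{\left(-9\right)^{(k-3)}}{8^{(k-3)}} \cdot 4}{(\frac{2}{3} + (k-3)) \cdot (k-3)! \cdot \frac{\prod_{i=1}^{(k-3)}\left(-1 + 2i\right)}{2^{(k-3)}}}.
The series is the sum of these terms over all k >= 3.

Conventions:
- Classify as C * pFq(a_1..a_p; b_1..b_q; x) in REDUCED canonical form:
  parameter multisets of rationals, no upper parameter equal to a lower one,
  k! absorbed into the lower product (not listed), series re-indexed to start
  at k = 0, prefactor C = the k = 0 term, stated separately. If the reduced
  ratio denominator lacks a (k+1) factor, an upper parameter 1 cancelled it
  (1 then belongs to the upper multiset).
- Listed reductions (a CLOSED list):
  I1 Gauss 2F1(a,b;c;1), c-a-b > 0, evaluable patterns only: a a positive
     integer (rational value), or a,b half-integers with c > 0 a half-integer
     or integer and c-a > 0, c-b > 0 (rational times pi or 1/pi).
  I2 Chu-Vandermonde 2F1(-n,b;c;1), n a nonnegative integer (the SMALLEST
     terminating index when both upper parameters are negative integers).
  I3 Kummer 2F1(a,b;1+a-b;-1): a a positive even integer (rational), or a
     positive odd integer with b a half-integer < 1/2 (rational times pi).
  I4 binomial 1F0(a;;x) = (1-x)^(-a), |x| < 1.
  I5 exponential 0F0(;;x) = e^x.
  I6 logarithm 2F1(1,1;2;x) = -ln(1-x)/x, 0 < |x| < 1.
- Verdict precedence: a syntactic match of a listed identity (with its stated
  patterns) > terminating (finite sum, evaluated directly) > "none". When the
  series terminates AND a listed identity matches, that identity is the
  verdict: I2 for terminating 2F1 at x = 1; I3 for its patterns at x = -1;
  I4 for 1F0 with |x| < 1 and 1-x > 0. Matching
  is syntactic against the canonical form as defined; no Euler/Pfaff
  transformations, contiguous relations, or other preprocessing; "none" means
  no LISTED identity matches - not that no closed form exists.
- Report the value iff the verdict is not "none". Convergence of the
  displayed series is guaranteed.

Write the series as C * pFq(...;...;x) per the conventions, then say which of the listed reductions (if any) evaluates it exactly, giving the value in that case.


First insight: t_0 = 4 here, and the lower odd product (C = 4) is 2^k (1/2)_k.
Ratio: r(k) = -\frac{9}{8} * (k-3) / [(k+\frac{1}{2}) (k+1)] ; factor over Q: parameters, x = -\frac{9}{8}, and C = 4.

Canonical form: C = 4 times 1F1 with upper {-3}, lower {\frac{1}{2}}, x = -\frac{9}{8}. Verdict: terminating (-3 upstairs). 4 nonzero terms in all; added directly. Value: \frac{4343}{80}.


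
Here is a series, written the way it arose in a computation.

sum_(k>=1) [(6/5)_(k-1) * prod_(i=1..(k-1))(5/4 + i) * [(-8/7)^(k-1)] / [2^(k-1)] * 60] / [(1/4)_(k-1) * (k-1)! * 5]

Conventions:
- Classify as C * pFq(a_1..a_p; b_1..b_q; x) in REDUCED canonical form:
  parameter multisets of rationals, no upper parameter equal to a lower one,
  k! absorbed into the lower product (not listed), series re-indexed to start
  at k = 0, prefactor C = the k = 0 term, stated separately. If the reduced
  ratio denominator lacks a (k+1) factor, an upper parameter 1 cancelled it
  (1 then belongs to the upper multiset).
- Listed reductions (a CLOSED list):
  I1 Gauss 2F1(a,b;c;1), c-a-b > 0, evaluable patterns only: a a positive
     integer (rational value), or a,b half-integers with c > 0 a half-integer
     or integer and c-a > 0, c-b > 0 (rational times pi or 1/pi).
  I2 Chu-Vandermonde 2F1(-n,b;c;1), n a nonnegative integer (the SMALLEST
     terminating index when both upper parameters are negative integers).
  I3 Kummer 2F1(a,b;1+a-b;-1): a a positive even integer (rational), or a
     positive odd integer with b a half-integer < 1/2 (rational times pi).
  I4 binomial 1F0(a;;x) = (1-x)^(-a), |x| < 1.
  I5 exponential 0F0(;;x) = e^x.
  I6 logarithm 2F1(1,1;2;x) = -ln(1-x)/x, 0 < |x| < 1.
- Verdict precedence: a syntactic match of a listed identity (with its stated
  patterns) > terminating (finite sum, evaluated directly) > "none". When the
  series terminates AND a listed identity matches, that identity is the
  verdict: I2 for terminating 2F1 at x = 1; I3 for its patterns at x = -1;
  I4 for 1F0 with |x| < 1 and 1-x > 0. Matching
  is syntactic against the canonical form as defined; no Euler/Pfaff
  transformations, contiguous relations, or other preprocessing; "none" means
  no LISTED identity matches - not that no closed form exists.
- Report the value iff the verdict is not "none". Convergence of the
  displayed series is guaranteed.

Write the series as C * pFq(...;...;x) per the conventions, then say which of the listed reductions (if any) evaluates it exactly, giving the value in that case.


Prefactor 12, argument -4/7: 2F1 with upper {6/5, 9/4} over lower {1/4}. Verdict: none. No listed pattern accepts 2F1(6/5, 9/4; 1/4; -4/7).

The tell: x = (-4/7) and the constant factors (prefactor 12) combine into one prefactor.
Term ratio: r(k) = (-4/7) * (k+6/5) (k+9/4) / [(k+1/4) (k+1)] - rational in k, leading ratio (-4/7); with t_0 = 12, classification follows.


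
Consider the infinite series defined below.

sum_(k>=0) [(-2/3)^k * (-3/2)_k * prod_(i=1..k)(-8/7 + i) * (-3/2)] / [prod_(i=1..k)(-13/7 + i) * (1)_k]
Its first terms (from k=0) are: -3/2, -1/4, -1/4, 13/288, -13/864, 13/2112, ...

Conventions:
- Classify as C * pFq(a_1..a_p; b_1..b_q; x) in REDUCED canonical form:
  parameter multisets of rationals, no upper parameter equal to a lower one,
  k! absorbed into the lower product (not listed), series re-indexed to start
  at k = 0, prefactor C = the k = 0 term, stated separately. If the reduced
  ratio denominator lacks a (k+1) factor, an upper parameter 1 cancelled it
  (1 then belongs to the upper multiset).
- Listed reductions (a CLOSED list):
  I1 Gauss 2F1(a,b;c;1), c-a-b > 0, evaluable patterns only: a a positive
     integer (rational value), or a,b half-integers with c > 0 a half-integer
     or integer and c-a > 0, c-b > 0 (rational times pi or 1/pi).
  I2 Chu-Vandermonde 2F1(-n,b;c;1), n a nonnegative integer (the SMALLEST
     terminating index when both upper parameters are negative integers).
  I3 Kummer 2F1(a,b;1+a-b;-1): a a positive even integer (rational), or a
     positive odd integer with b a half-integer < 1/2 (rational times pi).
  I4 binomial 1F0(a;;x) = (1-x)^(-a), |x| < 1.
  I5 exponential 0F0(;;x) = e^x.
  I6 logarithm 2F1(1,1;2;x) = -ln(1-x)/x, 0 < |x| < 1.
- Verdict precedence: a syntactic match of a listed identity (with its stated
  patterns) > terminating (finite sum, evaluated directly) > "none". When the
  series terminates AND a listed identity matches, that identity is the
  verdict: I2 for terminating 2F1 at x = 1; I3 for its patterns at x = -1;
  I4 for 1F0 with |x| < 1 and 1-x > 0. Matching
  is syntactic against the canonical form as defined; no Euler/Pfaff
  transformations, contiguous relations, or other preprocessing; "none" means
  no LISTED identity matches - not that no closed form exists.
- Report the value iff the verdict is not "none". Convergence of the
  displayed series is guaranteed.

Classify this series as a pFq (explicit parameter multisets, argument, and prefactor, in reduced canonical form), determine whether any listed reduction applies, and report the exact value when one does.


The series (x = -2/3) is 2F1: upper {-3/2, -1/7}, lower {-6/7}, prefactor -3/2. Verdict: none - this 2F1 at x = -2/3 matches no listed pattern, and upper {-3/2, -1/7} holds no stopper.

The tell: t_0 being -3/2, the lower running product (C = -3/2) is a rising factorial.
Step ratio: r(k) = (-2/3) * (k-3/2) (k-1/7) / [(k-6/7) (k+1)] - rational in k. x = (-2/3); t_0 = -3/2; negate the roots.


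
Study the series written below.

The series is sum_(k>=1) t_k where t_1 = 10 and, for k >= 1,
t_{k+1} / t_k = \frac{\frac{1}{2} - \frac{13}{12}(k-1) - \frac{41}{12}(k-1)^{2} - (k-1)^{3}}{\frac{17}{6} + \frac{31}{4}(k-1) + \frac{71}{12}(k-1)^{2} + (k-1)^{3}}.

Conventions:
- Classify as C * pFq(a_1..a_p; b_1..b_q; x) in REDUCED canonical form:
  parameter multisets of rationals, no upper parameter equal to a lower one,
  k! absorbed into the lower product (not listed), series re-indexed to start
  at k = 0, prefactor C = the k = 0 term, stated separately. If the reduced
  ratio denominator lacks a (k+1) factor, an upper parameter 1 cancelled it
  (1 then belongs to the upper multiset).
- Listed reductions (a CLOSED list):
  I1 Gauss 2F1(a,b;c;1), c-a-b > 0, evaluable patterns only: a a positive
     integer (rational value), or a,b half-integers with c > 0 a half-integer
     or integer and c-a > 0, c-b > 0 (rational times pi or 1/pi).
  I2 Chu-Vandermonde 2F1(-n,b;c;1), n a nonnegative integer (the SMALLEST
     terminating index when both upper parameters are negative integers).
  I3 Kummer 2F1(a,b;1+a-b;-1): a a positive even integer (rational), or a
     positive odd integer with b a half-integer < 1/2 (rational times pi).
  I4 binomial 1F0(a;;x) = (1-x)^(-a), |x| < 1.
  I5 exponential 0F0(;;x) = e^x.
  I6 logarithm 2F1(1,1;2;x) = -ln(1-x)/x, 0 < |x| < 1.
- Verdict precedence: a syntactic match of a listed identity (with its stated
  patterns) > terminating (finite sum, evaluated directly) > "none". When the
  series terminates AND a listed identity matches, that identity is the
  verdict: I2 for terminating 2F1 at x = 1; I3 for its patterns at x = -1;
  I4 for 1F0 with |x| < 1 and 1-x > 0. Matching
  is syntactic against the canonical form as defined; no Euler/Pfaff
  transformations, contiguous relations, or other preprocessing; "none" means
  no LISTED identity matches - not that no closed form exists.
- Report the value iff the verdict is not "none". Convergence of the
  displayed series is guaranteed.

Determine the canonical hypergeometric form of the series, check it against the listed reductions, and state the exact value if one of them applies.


The tell: with t_0 = 10, roots of the ratio polynomials (C = 10) are the negated parameters.
Step ratio: r(k) = -1 * (k-\frac{1}{4}) (k+3) / [(k+\frac{17}{4}) (k+1)] ; factor over Q: parameters, x = -1, and C = 10.

At argument -1: a 2F1 with upper {-\frac{1}{4}, 3}, lower {\frac{17}{4}}, scaled by C = 10. Verdict: none - at argument -1 the multisets {-\frac{1}{4}, 3} ; {\frac{17}{4}} match no listed identity.


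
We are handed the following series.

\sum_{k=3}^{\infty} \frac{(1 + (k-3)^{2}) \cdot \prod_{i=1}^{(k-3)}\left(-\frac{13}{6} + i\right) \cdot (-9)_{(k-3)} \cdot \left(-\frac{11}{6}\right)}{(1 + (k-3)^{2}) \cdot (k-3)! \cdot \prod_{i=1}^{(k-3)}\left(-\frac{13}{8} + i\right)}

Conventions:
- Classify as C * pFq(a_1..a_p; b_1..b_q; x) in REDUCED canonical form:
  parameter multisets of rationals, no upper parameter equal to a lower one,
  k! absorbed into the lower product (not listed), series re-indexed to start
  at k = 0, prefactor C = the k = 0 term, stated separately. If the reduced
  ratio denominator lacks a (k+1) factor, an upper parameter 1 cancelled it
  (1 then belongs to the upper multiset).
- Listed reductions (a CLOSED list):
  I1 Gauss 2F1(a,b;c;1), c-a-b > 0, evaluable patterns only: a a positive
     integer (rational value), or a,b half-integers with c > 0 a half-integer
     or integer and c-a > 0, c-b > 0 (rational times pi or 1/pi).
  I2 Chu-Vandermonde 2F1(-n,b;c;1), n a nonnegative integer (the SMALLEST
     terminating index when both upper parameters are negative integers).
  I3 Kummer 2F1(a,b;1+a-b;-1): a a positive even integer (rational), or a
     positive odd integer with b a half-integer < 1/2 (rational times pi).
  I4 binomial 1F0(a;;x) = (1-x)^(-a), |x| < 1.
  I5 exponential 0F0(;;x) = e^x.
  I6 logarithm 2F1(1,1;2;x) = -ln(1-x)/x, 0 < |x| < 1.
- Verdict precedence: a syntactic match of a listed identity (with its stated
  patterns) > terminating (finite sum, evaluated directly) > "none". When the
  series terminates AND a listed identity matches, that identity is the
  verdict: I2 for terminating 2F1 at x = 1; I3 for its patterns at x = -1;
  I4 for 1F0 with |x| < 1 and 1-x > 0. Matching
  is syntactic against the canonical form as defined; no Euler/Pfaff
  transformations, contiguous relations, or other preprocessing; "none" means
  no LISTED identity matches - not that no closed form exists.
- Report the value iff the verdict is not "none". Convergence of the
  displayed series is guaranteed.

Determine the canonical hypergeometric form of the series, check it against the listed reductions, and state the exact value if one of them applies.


At argument 1: a 2F1 with upper {-9, -\frac{7}{6}}, lower {-\frac{5}{8}}, scaled by C = -\frac{11}{6}. Verdict: Chu-Vandermonde (I2) applies (terminating 2F1 at x = 1 with n = 9, b = -7/6, c = -\frac{5}{8}). Hence: \frac{3726177107393}{72806354118}.

Structural cue: with t_0 = -\frac{11}{6}, k^2 + 1 divides numerator and denominator alike; C = -11/6 after cancelling.
Adjacent-term ratio: r(k) = 1 * (k-9) (k-\frac{7}{6}) / [(k-\frac{5}{8}) (k+1)] - rational in k, leading ratio 1; with t_0 = -\frac{11}{6}, classification follows.


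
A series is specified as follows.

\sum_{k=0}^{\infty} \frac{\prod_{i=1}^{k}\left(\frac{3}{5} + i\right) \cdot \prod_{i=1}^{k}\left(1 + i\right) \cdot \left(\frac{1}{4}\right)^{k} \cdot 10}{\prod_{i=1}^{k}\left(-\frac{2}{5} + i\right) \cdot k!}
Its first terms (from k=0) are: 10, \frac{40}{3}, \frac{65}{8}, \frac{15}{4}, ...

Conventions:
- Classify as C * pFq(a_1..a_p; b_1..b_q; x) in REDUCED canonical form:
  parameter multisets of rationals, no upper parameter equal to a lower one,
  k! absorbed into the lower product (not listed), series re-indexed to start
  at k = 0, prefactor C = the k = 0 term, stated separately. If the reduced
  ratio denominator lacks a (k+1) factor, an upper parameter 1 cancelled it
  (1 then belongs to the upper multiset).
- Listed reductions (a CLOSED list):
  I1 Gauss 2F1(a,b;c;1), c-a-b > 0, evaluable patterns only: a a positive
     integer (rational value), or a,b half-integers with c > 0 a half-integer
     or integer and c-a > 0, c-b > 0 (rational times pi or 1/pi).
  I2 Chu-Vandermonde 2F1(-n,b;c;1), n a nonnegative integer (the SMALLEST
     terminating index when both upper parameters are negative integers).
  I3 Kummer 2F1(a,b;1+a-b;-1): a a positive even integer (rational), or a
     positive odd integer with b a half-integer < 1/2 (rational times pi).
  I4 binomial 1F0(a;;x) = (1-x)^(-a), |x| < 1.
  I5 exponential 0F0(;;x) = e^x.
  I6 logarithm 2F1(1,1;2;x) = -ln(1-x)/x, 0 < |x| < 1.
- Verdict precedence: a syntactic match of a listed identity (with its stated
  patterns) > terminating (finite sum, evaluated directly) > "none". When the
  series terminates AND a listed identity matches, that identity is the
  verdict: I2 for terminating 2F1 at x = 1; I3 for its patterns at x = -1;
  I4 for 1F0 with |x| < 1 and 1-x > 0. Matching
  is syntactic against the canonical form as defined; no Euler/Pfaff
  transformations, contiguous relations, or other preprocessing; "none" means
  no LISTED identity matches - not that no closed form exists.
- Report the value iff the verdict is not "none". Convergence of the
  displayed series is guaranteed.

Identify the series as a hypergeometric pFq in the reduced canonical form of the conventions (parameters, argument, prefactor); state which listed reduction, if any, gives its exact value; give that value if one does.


Structural cue: x = \frac{1}{4} and the running product (C = 10, x = 1/4) telescopes to a rising factorial.
Step ratio: r(k) = \frac{1}{4} * (k+\frac{8}{5}) (k+2) / [(k+\frac{3}{5}) (k+1)] - rational in k. x = \frac{1}{4}; t_0 = 10; negate the roots.

Classification (C = 10): 2F1 with upper {\frac{8}{5}, 2}, lower {\frac{3}{5}}, argument x = \frac{1}{4}. Verdict: none - at argument \frac{1}{4} the multisets {\frac{8}{5}, 2} ; {\frac{3}{5}} match no listed identity.


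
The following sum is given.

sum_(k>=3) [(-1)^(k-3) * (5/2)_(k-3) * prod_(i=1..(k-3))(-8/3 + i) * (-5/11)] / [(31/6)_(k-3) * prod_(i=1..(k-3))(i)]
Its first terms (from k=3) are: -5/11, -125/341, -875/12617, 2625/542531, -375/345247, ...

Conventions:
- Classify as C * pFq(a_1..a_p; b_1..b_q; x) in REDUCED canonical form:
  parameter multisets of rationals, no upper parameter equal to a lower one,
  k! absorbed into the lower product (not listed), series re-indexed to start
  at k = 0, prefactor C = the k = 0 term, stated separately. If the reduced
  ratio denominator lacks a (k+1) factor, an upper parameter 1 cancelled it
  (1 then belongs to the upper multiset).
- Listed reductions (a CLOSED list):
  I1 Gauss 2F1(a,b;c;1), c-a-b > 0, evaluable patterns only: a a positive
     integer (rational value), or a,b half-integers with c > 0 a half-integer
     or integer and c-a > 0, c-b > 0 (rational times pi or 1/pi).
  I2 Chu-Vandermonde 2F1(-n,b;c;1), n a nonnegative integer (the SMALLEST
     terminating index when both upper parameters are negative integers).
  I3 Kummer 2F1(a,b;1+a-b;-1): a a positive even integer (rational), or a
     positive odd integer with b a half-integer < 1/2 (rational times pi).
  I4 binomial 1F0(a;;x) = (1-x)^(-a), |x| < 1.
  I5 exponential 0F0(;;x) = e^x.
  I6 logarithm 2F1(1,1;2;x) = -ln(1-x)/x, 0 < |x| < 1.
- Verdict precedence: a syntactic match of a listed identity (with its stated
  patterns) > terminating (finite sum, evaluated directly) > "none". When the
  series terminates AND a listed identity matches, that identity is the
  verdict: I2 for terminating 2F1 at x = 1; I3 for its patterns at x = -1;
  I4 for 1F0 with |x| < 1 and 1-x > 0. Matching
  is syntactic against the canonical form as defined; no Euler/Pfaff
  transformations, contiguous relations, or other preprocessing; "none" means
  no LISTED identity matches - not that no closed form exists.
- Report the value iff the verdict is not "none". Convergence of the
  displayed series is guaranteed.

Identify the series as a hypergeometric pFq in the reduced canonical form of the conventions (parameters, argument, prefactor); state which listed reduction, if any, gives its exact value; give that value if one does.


Key step: t_0 = -5/11 here, and the product of the first k integers (prefactor -5/11) is k!.
Step ratio: r(k) = (-1) * (k-5/3) (k+5/2) / [(k+31/6) (k+1)] - rational in k. x = (-1); t_0 = -5/11; negate the roots.

This is -5/11 * 2F1(-5/3, 5/2; 31/6; -1) in reduced canonical form. Verdict: none. Every listed pattern misses the 2F1 form at -1, upper {-5/3, 5/2}.


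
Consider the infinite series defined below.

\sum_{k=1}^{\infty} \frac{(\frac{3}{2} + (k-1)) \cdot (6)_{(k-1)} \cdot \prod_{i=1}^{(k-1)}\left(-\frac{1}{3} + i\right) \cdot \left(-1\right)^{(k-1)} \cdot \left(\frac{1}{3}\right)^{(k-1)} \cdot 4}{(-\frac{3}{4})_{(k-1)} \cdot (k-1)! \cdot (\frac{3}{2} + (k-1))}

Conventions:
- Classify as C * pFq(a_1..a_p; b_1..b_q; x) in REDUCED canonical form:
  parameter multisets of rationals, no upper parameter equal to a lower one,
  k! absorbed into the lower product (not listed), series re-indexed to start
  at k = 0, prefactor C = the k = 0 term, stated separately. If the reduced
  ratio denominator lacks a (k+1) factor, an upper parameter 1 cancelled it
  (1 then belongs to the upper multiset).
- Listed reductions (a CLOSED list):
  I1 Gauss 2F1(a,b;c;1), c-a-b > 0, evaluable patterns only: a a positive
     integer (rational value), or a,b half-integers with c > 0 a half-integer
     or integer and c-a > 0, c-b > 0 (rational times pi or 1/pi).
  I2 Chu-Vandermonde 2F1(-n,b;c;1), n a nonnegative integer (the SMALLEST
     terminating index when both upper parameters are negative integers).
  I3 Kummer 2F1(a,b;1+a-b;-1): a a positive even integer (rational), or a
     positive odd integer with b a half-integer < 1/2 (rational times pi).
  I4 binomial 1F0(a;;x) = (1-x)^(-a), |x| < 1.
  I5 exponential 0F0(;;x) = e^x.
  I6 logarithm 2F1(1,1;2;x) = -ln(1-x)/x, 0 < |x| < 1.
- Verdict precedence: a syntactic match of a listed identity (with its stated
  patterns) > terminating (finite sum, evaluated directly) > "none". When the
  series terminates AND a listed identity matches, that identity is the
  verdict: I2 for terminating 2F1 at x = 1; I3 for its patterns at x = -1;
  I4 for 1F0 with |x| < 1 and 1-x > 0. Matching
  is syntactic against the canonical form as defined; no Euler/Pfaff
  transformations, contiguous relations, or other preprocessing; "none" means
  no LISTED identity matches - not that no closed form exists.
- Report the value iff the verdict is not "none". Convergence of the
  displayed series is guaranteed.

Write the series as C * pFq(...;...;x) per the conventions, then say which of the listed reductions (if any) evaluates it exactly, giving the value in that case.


Prefactor 4, argument -\frac{1}{3}: 2F1 with upper {\frac{2}{3}, 6} over lower {-\frac{3}{4}}. Verdict: none - at argument -\frac{1}{3} the multisets {\frac{2}{3}, 6} ; {-\frac{3}{4}} match no listed identity.

The tell: with t_0 = 4, k + 3/2 divides numerator and denominator alike; C = 4 after cancelling.
Adjacent-term ratio: r(k) = -\frac{1}{3} * (k+\frac{2}{3}) (k+6) / [(k-\frac{3}{4}) (k+1)] - rational in k. x = -\frac{1}{3}; t_0 = 4; negate the roots.


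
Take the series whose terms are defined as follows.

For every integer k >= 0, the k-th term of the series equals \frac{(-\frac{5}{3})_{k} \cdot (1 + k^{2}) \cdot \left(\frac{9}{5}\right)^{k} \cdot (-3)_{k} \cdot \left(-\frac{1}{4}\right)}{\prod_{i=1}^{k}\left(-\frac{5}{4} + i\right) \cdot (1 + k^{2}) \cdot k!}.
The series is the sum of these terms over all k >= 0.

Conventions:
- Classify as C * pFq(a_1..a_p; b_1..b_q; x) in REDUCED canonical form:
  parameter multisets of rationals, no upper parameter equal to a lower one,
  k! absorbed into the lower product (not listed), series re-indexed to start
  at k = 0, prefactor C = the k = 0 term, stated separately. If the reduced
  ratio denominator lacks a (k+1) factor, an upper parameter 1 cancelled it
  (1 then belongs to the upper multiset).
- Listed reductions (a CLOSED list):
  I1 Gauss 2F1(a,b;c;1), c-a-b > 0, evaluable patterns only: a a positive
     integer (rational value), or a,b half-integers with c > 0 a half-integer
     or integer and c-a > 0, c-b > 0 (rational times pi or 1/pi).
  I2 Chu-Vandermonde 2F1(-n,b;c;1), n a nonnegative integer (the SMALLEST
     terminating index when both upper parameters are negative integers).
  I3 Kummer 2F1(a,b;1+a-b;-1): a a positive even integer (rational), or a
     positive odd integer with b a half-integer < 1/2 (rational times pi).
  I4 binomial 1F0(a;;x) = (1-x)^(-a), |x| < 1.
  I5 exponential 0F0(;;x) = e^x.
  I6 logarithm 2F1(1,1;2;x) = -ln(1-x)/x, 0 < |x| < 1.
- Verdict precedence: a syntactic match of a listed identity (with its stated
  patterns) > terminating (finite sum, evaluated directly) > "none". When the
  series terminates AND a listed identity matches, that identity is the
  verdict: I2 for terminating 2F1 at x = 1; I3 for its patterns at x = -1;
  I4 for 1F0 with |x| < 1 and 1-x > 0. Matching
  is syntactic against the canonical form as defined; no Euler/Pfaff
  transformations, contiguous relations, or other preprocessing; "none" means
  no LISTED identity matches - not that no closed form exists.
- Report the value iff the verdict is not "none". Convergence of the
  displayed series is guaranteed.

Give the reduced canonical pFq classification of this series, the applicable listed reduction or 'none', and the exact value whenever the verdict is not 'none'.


Canonical form: C = -\frac{1}{4} times 2F1 with upper {-3, -\frac{5}{3}}, lower {-\frac{1}{4}}, x = \frac{9}{5}. Verdict: terminating - the sum ends at index 3 because -3 is a negative integer; exact evaluation follows. Its exact value is \frac{15053}{700}.

The tell: with t_0 = -\frac{1}{4}, the lower running product (C = -1/4, x = 9/5) is a rising factorial.
Term ratio: r(k) = \frac{9}{5} * (k-3) (k-\frac{5}{3}) / [(k-\frac{1}{4}) (k+1)] - rational; roots negated = parameters, x = \frac{9}{5}, C = -\frac{1}{4}.
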